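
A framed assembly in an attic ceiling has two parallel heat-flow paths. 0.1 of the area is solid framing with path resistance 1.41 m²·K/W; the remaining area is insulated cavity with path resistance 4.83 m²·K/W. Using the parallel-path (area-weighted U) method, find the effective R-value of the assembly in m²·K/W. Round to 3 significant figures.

U_eff = 0.9/4.83 + 0.1/1.41 = 0.1863 + 0.07092 = 0.2573
R_eff = 1/U_eff = 3.887 m²·K/W

3.89 m²·K/W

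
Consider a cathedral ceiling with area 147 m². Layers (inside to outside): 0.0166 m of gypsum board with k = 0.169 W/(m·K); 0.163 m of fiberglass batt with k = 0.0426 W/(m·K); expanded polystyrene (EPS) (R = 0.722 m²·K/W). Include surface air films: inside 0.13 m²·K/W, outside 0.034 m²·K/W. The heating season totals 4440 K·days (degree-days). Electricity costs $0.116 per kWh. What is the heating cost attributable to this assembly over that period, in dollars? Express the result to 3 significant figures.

378 dollars

0.0166/0.169 = 0.09822
0.163/0.0426 = 3.826
R_total = 0.13 + 0.09822 + 3.826 + 0.722 + 0.034 = 4.811 m²·K/W
E = A × HDD × 24 / R / 1000 = 147 × 4440 × 24 / 4.811 / 1000 = 3256 kWh
Cost = 3256 × 0.116 = $377.7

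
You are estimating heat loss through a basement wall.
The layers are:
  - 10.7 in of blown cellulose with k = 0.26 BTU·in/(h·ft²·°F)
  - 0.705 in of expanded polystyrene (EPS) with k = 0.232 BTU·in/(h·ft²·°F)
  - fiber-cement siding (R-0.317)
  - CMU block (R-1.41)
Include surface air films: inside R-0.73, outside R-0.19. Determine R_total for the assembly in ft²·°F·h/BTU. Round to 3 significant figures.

10.7/0.26 = 41.15
0.705/0.232 = 3.039
R_total = 0.73 + 41.15 + 3.039 + 0.317 + 1.41 + 0.19 = 46.84 ft²·°F·h/BTU

46.8 ft²·°F·h/BTU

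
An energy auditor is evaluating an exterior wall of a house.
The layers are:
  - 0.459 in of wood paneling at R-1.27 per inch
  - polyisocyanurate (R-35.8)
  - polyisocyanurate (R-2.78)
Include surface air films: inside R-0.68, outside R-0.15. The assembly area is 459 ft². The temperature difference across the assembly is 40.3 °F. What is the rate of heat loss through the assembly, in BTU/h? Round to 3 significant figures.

463 BTU/h

0.459 × 1.27 = 0.5829
R_total = 0.68 + 0.5829 + 35.8 + 2.78 + 0.15 = 39.99 ft²·°F·h/BTU
Q = A·ΔT/R = 459 × 40.3 / 39.99 = 462.5 BTU/h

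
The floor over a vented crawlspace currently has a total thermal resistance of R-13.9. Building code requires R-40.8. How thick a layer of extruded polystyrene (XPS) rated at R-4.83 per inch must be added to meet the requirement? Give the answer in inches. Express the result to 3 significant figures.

ΔR = 40.8 − 13.9 = 26.9 ft²·°F·h/BTU
L = ΔR / (R/in) = 26.9/4.83 = 5.569 in

5.57 in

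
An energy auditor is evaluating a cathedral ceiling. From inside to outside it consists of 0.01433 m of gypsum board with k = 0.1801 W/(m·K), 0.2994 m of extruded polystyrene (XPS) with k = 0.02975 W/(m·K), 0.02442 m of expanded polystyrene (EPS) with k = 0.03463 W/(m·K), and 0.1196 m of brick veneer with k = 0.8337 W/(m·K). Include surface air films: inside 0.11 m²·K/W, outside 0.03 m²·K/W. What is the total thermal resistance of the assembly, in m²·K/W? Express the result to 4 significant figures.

11.13 m²·K/W

0.01433/0.1801 = 0.079567
0.2994/0.02975 = 10.064
0.02442/0.03463 = 0.70517
0.1196/0.8337 = 0.14346
R_total = 0.11 + 0.079567 + 10.064 + 0.70517 + 0.14346 + 0.03 = 11.132 m²·K/W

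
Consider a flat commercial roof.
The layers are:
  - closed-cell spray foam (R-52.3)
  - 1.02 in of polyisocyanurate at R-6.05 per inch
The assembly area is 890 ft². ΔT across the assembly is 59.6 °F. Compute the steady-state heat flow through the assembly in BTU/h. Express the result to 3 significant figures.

907 BTU/h

1.02 × 6.05 = 6.171
R_total = 52.3 + 6.171 = 58.47 ft²·°F·h/BTU
Q = A·ΔT/R = 890 × 59.6 / 58.47 = 907.2 BTU/h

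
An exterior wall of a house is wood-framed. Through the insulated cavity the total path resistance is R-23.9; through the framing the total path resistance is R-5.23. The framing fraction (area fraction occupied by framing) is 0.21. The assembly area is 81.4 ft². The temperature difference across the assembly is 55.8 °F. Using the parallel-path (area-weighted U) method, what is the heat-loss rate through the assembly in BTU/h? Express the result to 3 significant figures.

333 BTU/h

U_eff = 0.79/23.9 + 0.21/5.23 = 0.03305 + 0.04015 = 0.07321
R_eff = 1/U_eff = 13.66 ft²·°F·h/BTU
Q = 81.4 × 55.8 / 13.66 = 332.5 BTU/h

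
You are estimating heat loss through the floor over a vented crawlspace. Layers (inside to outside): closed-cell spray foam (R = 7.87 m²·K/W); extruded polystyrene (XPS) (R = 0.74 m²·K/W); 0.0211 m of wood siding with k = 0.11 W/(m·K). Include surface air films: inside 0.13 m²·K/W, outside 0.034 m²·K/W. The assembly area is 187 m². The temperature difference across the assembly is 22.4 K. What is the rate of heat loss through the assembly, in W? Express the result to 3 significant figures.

0.0211/0.11 = 0.1918
R_total = 0.13 + 7.87 + 0.74 + 0.1918 + 0.034 = 8.966 m²·K/W
Q = A·ΔT/R = 187 × 22.4 / 8.966 = 467.2 W

467 W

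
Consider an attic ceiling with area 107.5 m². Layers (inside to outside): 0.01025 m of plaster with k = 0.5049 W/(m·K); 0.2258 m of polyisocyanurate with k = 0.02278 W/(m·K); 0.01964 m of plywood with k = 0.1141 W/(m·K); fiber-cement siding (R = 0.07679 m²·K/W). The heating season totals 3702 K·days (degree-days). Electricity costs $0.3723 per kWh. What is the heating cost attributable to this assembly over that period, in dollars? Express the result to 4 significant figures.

349.3 dollars

0.01025/0.5049 = 0.020301
0.2258/0.02278 = 9.9122
0.01964/0.1141 = 0.17213
R_total = 0.020301 + 9.9122 + 0.17213 + 0.07679 = 10.181 m²·K/W
E = A × HDD × 24 / R / 1000 = 107.5 × 3702 × 24 / 10.181 / 1000 = 938.1 kWh
Cost = 938.1 × 0.3723 = $349.25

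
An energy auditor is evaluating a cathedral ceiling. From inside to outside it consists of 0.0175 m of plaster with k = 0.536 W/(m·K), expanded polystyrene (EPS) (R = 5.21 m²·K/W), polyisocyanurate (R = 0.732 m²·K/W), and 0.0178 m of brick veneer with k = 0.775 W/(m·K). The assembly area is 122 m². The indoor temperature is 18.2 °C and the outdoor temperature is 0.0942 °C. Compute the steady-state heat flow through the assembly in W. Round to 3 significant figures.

368 W

0.0175/0.536 = 0.03265
0.0178/0.775 = 0.02297
R_total = 0.03265 + 5.21 + 0.732 + 0.02297 = 5.998 m²·K/W
Q = A·ΔT/R = 122 × (18.2 − 0.0942) / 5.998 = 368.3 W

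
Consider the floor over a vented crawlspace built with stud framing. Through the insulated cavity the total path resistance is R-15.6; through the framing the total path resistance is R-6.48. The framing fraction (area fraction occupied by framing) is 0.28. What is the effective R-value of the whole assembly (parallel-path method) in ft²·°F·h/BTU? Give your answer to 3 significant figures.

11.2 ft²·°F·h/BTU

U_eff = 0.72/15.6 + 0.28/6.48 = 0.04615 + 0.04321 = 0.08936
R_eff = 1/U_eff = 11.19 ft²·°F·h/BTU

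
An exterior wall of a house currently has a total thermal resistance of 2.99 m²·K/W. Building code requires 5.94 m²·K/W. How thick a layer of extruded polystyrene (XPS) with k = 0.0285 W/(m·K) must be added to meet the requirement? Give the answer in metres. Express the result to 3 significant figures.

0.0841 m

ΔR = 5.94 − 2.99 = 2.95 m²·K/W
L = ΔR × k = 2.95 × 0.0285 = 0.08408 m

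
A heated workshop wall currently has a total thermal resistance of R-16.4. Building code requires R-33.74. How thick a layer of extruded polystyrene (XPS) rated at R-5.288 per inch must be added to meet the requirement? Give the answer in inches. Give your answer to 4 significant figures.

3.279 in

ΔR = 33.74 − 16.4 = 17.34 ft²·°F·h/BTU
L = ΔR / (R/in) = 17.34/5.288 = 3.2791 in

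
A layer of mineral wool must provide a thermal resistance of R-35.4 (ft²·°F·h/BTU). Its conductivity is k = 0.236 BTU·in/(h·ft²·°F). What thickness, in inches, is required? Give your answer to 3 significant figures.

8.35 in

L = R × k = 35.4 × 0.236 = 8.354 in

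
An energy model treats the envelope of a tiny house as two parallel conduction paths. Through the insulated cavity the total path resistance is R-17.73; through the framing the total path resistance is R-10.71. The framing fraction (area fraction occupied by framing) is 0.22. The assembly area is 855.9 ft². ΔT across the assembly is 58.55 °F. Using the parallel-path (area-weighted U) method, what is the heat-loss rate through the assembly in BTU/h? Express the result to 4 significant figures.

U_eff = 0.78/17.73 + 0.22/10.71 = 0.043993 + 0.020542 = 0.064535
R_eff = 1/U_eff = 15.496 ft²·°F·h/BTU
Q = 855.9 × 58.55 / 15.496 = 3234 BTU/h

3234 BTU/h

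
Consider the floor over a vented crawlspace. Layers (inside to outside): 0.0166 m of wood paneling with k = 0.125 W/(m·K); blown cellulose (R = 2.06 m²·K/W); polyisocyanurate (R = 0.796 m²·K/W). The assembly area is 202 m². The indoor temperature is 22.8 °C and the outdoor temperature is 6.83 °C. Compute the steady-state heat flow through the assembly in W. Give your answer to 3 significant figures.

0.0166/0.125 = 0.1328
R_total = 0.1328 + 2.06 + 0.796 = 2.989 m²·K/W
Q = A·ΔT/R = 202 × (22.8 − 6.83) / 2.989 = 1079 W

1080 W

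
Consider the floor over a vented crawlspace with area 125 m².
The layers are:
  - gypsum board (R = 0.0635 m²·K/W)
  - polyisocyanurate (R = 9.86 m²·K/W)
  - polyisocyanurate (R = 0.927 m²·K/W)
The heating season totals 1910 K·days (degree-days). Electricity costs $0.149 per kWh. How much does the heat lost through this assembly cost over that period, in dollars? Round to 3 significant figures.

78.7 dollars

R_total = 0.0635 + 9.86 + 0.927 = 10.85 m²·K/W
E = A × HDD × 24 / R / 1000 = 125 × 1910 × 24 / 10.85 / 1000 = 528.1 kWh
Cost = 528.1 × 0.149 = $78.68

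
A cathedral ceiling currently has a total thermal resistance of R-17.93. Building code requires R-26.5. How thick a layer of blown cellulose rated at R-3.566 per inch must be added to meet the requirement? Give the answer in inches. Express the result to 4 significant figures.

ΔR = 26.5 − 17.93 = 8.57 ft²·°F·h/BTU
L = ΔR / (R/in) = 8.57/3.566 = 2.4033 in

2.403 in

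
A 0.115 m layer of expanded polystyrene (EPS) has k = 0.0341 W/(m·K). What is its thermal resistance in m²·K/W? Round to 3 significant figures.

3.37 m²·K/W

R = L/k = 0.115/0.0341 = 3.372 m²·K/W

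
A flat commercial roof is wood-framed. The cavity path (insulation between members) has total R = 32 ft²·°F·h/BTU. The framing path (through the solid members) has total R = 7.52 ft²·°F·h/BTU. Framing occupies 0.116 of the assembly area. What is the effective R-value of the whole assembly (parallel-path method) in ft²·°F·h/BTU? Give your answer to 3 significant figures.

U_eff = 0.884/32 + 0.116/7.52 = 0.02763 + 0.01543 = 0.04305
R_eff = 1/U_eff = 23.23 ft²·°F·h/BTU

23.2 ft²·°F·h/BTU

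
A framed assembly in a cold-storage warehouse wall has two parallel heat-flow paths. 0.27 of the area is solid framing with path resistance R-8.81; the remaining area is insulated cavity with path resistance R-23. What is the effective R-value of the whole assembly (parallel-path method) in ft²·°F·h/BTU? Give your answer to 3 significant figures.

U_eff = 0.73/23 + 0.27/8.81 = 0.03174 + 0.03065 = 0.06239
R_eff = 1/U_eff = 16.03 ft²·°F·h/BTU

16.0 ft²·°F·h/BTU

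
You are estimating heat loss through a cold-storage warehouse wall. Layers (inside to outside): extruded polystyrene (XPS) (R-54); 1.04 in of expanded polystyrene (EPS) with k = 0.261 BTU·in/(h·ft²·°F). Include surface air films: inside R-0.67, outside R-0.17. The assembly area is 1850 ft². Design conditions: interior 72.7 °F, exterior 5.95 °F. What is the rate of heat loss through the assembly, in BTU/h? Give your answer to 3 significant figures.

1.04/0.261 = 3.985
R_total = 0.67 + 54 + 3.985 + 0.17 = 58.82 ft²·°F·h/BTU
Q = A·ΔT/R = 1850 × (72.7 − 5.95) / 58.82 = 2099 BTU/h

2100 BTU/h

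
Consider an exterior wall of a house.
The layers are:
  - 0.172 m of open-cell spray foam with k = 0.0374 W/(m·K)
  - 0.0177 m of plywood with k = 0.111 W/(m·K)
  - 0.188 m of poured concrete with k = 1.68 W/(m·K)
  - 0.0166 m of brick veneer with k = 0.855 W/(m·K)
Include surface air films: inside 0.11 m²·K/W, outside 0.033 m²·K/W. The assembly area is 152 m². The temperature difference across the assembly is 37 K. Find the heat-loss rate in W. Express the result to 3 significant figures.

0.172/0.0374 = 4.599
0.0177/0.111 = 0.1595
0.188/1.68 = 0.1119
0.0166/0.855 = 0.01942
R_total = 0.11 + 4.599 + 0.1595 + 0.1119 + 0.01942 + 0.033 = 5.033 m²·K/W
Q = A·ΔT/R = 152 × 37 / 5.033 = 1117 W

1120 W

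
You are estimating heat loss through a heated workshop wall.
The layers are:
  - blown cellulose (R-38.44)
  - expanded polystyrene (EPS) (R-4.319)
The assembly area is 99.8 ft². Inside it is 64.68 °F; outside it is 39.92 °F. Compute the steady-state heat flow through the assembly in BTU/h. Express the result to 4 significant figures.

57.79 BTU/h

R_total = 38.44 + 4.319 = 42.759 ft²·°F·h/BTU
Q = A·ΔT/R = 99.8 × (64.68 − 39.92) / 42.759 = 57.79 BTU/h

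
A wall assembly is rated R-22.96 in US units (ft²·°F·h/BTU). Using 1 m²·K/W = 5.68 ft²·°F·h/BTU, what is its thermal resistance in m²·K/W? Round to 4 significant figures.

R_SI = 22.96/5.68 = 4.0423

4.042 m²·K/W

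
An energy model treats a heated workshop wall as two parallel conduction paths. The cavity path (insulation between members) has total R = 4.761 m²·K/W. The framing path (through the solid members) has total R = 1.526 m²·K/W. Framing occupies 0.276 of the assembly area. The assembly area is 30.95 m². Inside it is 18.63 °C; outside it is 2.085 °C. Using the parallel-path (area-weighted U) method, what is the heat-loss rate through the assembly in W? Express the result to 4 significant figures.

U_eff = 0.724/4.761 + 0.276/1.526 = 0.15207 + 0.18087 = 0.33293
R_eff = 1/U_eff = 3.0036 m²·K/W
Q = 30.95 × (18.63 − 2.085) / 3.0036 = 170.48 W

170.5 W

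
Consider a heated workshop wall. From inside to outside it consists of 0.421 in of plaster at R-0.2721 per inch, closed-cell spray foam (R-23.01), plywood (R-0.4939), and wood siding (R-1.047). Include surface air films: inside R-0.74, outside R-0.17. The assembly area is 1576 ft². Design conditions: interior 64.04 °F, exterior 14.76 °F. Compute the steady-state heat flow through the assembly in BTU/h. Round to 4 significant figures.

3037 BTU/h

0.421 × 0.2721 = 0.11455
R_total = 0.74 + 0.11455 + 23.01 + 0.4939 + 1.047 + 0.17 = 25.575 ft²·°F·h/BTU
Q = A·ΔT/R = 1576 × (64.04 − 14.76) / 25.575 = 3036.7 BTU/h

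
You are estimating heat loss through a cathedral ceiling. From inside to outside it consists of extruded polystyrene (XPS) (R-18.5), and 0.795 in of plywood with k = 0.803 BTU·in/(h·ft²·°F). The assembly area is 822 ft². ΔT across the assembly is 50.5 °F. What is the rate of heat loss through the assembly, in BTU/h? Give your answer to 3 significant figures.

2130 BTU/h

0.795/0.803 = 0.99
R_total = 18.5 + 0.99 = 19.49 ft²·°F·h/BTU
Q = A·ΔT/R = 822 × 50.5 / 19.49 = 2130 BTU/h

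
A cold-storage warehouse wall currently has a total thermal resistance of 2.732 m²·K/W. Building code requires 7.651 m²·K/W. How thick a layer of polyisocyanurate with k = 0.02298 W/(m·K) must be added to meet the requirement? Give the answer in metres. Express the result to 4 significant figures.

ΔR = 7.651 − 2.732 = 4.919 m²·K/W
L = ΔR × k = 4.919 × 0.02298 = 0.11304 m

0.1130 m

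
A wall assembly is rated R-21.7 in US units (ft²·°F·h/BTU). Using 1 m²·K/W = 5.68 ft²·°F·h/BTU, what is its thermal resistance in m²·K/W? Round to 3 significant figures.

3.82 m²·K/W

R_SI = 21.7/5.68 = 3.82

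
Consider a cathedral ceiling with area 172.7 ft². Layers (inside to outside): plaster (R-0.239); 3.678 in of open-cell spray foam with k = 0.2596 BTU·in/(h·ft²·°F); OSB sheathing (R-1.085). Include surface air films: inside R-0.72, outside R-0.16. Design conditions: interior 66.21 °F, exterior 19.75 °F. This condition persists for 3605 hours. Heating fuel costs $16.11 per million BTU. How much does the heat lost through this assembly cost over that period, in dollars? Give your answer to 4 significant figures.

28.46 dollars

3.678/0.2596 = 14.168
R_total = 0.72 + 0.239 + 14.168 + 1.085 + 0.16 = 16.372 ft²·°F·h/BTU
Q = 172.7 × (66.21 − 19.75) / 16.372 = 490.08 BTU/h
E = 490.08 × 3605 = 1766800 BTU
Cost = 1766800/10⁶ × 16.11 = $28.462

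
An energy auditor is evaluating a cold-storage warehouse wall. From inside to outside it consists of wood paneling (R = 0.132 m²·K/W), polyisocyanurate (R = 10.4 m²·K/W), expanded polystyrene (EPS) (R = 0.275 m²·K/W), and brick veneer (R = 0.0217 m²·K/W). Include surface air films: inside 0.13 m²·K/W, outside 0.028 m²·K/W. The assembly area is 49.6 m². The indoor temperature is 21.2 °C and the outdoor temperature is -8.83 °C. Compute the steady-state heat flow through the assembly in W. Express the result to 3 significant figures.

R_total = 0.13 + 0.132 + 10.4 + 0.275 + 0.0217 + 0.028 = 10.99 m²·K/W
Q = A·ΔT/R = 49.6 × (21.2 − (-8.83)) / 10.99 = 135.6 W

136 W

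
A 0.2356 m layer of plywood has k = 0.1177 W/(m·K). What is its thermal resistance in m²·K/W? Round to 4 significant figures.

R = L/k = 0.2356/0.1177 = 2.0017 m²·K/W

2.002 m²·K/W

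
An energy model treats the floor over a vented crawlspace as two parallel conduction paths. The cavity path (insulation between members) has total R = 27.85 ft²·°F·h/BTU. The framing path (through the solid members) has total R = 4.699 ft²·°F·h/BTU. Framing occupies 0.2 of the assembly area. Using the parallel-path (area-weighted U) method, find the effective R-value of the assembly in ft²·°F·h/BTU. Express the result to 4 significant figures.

U_eff = 0.8/27.85 + 0.2/4.699 = 0.028725 + 0.042562 = 0.071288
R_eff = 1/U_eff = 14.028 ft²·°F·h/BTU

14.03 ft²·°F·h/BTU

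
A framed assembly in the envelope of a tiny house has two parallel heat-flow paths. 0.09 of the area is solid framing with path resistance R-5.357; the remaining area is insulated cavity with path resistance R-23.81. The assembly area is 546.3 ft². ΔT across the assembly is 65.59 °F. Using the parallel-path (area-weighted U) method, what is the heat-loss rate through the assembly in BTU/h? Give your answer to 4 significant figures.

U_eff = 0.91/23.81 + 0.09/5.357 = 0.038219 + 0.0168 = 0.05502
R_eff = 1/U_eff = 18.175 ft²·°F·h/BTU
Q = 546.3 × 65.59 / 18.175 = 1971.5 BTU/h

1971 BTU/h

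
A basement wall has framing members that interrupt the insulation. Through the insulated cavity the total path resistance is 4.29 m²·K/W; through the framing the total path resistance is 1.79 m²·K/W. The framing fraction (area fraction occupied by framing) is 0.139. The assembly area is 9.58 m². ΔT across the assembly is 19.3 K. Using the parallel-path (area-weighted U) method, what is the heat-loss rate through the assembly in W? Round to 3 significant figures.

U_eff = 0.861/4.29 + 0.139/1.79 = 0.2007 + 0.07765 = 0.2784
R_eff = 1/U_eff = 3.593 m²·K/W
Q = 9.58 × 19.3 / 3.593 = 51.47 W

51.5 W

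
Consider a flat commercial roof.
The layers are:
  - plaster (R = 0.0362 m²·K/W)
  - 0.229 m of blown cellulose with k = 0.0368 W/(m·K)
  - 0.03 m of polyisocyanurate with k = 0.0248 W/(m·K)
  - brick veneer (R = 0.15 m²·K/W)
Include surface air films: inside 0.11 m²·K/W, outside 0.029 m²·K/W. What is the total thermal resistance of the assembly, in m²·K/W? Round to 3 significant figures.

0.229/0.0368 = 6.223
0.03/0.0248 = 1.21
R_total = 0.11 + 0.0362 + 6.223 + 1.21 + 0.15 + 0.029 = 7.758 m²·K/W

7.76 m²·K/W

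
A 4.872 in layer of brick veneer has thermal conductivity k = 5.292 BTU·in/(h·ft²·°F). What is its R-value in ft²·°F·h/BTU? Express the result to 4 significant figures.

0.9206 ft²·°F·h/BTU

R = L/k = 4.872/5.292 = 0.92063 ft²·°F·h/BTU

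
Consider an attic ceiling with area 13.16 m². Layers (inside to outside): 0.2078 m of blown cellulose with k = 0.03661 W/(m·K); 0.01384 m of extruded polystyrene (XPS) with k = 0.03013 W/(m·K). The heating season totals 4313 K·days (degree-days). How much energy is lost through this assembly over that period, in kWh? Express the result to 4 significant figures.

222.0 kWh

0.2078/0.03661 = 5.676
0.01384/0.03013 = 0.45934
R_total = 5.676 + 0.45934 = 6.1354 m²·K/W
E = A × HDD × 24 / R / 1000 = 13.16 × 4313 × 24 / 6.1354 / 1000 = 222.03 kWh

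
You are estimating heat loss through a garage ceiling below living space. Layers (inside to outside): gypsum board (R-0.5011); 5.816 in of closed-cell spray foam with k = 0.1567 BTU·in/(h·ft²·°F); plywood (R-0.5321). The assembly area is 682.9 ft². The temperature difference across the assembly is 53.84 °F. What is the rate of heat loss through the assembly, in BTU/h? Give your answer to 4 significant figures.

963.8 BTU/h

5.816/0.1567 = 37.116
R_total = 0.5011 + 37.116 + 0.5321 = 38.149 ft²·°F·h/BTU
Q = A·ΔT/R = 682.9 × 53.84 / 38.149 = 963.79 BTU/h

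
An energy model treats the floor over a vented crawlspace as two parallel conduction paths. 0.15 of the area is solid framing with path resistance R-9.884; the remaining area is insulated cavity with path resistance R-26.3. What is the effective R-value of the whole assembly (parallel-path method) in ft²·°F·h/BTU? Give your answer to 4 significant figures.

21.05 ft²·°F·h/BTU

U_eff = 0.85/26.3 + 0.15/9.884 = 0.032319 + 0.015176 = 0.047495
R_eff = 1/U_eff = 21.055 ft²·°F·h/BTU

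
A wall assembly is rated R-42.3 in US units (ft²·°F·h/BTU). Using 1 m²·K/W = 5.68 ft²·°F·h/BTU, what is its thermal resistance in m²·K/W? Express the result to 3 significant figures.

R_SI = 42.3/5.68 = 7.447

7.45 m²·K/W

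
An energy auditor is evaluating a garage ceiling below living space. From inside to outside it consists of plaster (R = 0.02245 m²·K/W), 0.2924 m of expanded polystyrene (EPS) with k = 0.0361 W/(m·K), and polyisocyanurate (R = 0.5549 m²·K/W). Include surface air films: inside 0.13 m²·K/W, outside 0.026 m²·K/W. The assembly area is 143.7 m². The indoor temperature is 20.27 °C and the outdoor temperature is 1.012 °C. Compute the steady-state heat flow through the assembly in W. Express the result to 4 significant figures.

313.3 W

0.2924/0.0361 = 8.0997
R_total = 0.13 + 0.02245 + 8.0997 + 0.5549 + 0.026 = 8.8331 m²·K/W
Q = A·ΔT/R = 143.7 × (20.27 − 1.012) / 8.8331 = 313.3 W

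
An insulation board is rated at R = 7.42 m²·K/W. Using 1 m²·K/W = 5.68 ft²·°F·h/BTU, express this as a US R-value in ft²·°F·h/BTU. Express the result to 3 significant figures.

42.1 ft²·°F·h/BTU

R_US = 7.42 × 5.68 = 42.15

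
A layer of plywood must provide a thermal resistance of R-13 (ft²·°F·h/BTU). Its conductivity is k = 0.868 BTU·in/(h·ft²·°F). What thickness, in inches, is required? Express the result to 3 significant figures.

11.3 in

L = R × k = 13 × 0.868 = 11.28 in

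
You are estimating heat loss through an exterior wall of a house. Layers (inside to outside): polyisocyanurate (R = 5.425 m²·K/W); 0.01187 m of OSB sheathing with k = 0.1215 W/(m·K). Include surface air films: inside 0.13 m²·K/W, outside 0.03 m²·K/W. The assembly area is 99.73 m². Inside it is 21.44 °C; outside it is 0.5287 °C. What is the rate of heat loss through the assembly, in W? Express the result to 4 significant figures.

0.01187/0.1215 = 0.097695
R_total = 0.13 + 5.425 + 0.097695 + 0.03 = 5.6827 m²·K/W
Q = A·ΔT/R = 99.73 × (21.44 − 0.5287) / 5.6827 = 366.99 W

367.0 W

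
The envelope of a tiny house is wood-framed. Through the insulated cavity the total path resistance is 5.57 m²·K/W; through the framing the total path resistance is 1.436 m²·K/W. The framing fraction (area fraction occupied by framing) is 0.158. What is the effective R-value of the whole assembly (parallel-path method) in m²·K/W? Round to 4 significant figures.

U_eff = 0.842/5.57 + 0.158/1.436 = 0.15117 + 0.11003 = 0.26119
R_eff = 1/U_eff = 3.8286 m²·K/W

3.829 m²·K/W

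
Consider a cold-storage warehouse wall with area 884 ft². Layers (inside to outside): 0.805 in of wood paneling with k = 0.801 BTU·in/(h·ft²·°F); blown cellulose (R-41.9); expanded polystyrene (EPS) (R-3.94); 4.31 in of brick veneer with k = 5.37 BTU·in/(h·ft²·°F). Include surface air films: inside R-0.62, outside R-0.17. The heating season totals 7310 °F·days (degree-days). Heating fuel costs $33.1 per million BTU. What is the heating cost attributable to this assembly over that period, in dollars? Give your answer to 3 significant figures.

106 dollars

0.805/0.801 = 1.005
4.31/5.37 = 0.8026
R_total = 0.62 + 1.005 + 41.9 + 3.94 + 0.8026 + 0.17 = 48.44 ft²·°F·h/BTU
E = A × HDD × 24 / R = 884 × 7310 × 24 / 48.44 = 3202000 BTU
Cost = 3202000/10⁶ × 33.1 = $106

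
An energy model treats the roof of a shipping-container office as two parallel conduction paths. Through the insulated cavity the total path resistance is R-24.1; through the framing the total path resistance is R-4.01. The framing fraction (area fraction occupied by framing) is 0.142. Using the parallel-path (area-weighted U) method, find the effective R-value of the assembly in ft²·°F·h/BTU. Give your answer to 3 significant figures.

14.1 ft²·°F·h/BTU

U_eff = 0.858/24.1 + 0.142/4.01 = 0.0356 + 0.03541 = 0.07101
R_eff = 1/U_eff = 14.08 ft²·°F·h/BTU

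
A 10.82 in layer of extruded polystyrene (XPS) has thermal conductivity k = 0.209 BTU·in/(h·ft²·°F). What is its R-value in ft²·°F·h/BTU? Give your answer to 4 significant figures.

51.77 ft²·°F·h/BTU

R = L/k = 10.82/0.209 = 51.77 ft²·°F·h/BTU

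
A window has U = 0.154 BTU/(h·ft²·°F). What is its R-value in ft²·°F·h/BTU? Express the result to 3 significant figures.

6.49 ft²·°F·h/BTU

R = 1/U = 1/0.154 = 6.494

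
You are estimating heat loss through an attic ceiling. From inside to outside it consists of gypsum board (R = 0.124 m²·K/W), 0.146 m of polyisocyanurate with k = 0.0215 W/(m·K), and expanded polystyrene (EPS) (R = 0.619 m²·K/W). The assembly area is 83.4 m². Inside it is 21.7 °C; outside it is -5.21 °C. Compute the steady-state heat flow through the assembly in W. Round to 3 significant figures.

0.146/0.0215 = 6.791
R_total = 0.124 + 6.791 + 0.619 = 7.534 m²·K/W
Q = A·ΔT/R = 83.4 × (21.7 − (-5.21)) / 7.534 = 297.9 W

298 W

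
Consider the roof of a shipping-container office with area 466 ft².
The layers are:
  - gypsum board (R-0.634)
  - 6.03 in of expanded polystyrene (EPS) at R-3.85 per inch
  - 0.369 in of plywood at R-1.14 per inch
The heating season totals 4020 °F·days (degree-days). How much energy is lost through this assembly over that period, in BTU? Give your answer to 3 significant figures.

1850000 BTU

6.03 × 3.85 = 23.22
0.369 × 1.14 = 0.4207
R_total = 0.634 + 23.22 + 0.4207 = 24.27 ft²·°F·h/BTU
E = A × HDD × 24 / R = 466 × 4020 × 24 / 24.27 = 1852000 BTU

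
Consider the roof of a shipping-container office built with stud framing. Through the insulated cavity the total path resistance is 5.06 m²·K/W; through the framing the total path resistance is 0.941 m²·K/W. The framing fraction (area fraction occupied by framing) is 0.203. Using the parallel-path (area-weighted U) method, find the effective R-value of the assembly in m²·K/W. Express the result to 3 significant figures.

U_eff = 0.797/5.06 + 0.203/0.941 = 0.1575 + 0.2157 = 0.3732
R_eff = 1/U_eff = 2.679 m²·K/W

2.68 m²·K/W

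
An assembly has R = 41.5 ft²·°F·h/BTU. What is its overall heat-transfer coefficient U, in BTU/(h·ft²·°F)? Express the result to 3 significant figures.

0.0241 BTU/(h·ft²·°F)

U = 1/R = 1/41.5 = 0.0241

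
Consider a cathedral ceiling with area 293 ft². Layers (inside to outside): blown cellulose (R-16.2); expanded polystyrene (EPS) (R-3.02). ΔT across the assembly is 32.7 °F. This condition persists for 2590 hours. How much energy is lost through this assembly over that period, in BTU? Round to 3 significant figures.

1290000 BTU

R_total = 16.2 + 3.02 = 19.22 ft²·°F·h/BTU
Q = 293 × 32.7 / 19.22 = 498.5 BTU/h
E = 498.5 × 2590 = 1291000 BTU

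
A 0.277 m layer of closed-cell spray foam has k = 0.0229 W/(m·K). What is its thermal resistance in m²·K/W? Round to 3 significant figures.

12.1 m²·K/W

R = L/k = 0.277/0.0229 = 12.1 m²·K/W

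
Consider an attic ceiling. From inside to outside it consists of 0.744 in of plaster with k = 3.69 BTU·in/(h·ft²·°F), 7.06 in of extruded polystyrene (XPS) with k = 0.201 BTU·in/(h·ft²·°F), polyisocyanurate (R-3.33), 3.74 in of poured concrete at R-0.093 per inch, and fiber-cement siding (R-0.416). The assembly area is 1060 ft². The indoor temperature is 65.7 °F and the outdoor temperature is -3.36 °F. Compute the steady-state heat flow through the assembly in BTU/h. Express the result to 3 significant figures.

0.744/3.69 = 0.2016
7.06/0.201 = 35.12
3.74 × 0.093 = 0.3478
R_total = 0.2016 + 35.12 + 3.33 + 0.3478 + 0.416 = 39.42 ft²·°F·h/BTU
Q = A·ΔT/R = 1060 × (65.7 − (-3.36)) / 39.42 = 1857 BTU/h

1860 BTU/h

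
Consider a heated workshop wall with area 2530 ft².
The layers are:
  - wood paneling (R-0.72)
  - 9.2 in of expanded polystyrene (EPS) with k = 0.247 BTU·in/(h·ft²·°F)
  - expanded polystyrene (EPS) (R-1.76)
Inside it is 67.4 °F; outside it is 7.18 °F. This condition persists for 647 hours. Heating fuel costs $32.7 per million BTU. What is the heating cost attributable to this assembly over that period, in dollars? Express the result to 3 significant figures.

81.1 dollars

9.2/0.247 = 37.25
R_total = 0.72 + 37.25 + 1.76 = 39.73 ft²·°F·h/BTU
Q = 2530 × (67.4 − 7.18) / 39.73 = 3835 BTU/h
E = 3835 × 647 = 2481000 BTU
Cost = 2481000/10⁶ × 32.7 = $81.14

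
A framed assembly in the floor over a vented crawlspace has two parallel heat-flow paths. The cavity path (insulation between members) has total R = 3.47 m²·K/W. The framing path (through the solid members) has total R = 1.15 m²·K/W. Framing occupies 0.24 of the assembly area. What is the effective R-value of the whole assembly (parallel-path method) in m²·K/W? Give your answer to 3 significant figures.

2.34 m²·K/W

U_eff = 0.76/3.47 + 0.24/1.15 = 0.219 + 0.2087 = 0.4277
R_eff = 1/U_eff = 2.338 m²·K/W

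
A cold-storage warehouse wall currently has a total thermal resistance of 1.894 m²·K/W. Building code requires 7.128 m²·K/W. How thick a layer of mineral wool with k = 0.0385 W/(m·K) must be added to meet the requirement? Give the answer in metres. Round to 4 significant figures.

0.2015 m

ΔR = 7.128 − 1.894 = 5.234 m²·K/W
L = ΔR × k = 5.234 × 0.0385 = 0.20151 m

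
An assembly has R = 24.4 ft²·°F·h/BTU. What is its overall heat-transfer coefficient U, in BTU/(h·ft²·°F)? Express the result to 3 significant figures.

U = 1/R = 1/24.4 = 0.04098

0.0410 BTU/(h·ft²·°F)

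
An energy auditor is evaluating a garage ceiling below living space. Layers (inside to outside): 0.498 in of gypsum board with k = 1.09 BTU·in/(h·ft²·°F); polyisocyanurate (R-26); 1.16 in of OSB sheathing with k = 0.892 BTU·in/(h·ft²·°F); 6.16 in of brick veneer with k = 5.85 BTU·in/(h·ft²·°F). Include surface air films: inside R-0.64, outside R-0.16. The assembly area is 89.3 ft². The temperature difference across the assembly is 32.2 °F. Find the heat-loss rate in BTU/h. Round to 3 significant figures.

97.1 BTU/h

0.498/1.09 = 0.4569
1.16/0.892 = 1.3
6.16/5.85 = 1.053
R_total = 0.64 + 0.4569 + 26 + 1.3 + 1.053 + 0.16 = 29.61 ft²·°F·h/BTU
Q = A·ΔT/R = 89.3 × 32.2 / 29.61 = 97.11 BTU/h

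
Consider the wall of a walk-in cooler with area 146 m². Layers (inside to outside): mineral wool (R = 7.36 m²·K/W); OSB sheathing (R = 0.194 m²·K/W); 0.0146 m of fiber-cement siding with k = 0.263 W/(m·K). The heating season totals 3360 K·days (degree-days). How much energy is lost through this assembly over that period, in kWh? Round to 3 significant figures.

0.0146/0.263 = 0.05551
R_total = 7.36 + 0.194 + 0.05551 = 7.61 m²·K/W
E = A × HDD × 24 / R / 1000 = 146 × 3360 × 24 / 7.61 / 1000 = 1547 kWh

1550 kWh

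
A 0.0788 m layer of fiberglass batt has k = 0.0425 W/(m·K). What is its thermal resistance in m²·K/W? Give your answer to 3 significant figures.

1.85 m²·K/W

R = L/k = 0.0788/0.0425 = 1.854 m²·K/W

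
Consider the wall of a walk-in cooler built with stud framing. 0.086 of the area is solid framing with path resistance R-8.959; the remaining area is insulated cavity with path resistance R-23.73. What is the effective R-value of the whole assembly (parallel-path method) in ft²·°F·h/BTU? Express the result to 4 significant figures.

U_eff = 0.914/23.73 + 0.086/8.959 = 0.038517 + 0.0095993 = 0.048116
R_eff = 1/U_eff = 20.783 ft²·°F·h/BTU

20.78 ft²·°F·h/BTU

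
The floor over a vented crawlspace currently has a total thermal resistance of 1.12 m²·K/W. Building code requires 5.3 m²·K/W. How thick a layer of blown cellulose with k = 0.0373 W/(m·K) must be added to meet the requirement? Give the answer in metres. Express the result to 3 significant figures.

0.156 m

ΔR = 5.3 − 1.12 = 4.18 m²·K/W
L = ΔR × k = 4.18 × 0.0373 = 0.1559 m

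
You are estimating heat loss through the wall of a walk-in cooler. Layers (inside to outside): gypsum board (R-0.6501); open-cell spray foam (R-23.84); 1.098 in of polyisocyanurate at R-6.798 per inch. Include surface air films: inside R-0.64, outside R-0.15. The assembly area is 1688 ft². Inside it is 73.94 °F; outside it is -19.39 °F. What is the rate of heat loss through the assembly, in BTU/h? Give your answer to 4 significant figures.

1.098 × 6.798 = 7.4642
R_total = 0.64 + 0.6501 + 23.84 + 7.4642 + 0.15 = 32.744 ft²·°F·h/BTU
Q = A·ΔT/R = 1688 × (73.94 − (-19.39)) / 32.744 = 4811.3 BTU/h

4811 BTU/h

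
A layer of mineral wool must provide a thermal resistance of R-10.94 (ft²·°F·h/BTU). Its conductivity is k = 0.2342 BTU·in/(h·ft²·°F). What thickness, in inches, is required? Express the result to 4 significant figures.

L = R × k = 10.94 × 0.2342 = 2.5621 in

2.562 in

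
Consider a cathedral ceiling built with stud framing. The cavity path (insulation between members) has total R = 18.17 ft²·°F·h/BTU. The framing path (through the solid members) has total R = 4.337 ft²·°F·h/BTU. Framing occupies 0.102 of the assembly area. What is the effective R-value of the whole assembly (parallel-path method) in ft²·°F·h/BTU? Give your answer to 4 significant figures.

13.71 ft²·°F·h/BTU

U_eff = 0.898/18.17 + 0.102/4.337 = 0.049422 + 0.023519 = 0.072941
R_eff = 1/U_eff = 13.71 ft²·°F·h/BTU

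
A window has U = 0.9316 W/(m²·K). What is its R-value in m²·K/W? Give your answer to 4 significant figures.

R = 1/U = 1/0.9316 = 1.0734

1.073 m²·K/W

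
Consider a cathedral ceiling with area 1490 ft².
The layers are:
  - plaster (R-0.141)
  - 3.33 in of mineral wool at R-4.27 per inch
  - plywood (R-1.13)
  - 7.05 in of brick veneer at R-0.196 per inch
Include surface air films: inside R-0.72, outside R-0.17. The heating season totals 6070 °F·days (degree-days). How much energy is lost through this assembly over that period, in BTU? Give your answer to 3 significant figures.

12200000 BTU

3.33 × 4.27 = 14.22
7.05 × 0.196 = 1.382
R_total = 0.72 + 0.141 + 14.22 + 1.13 + 1.382 + 0.17 = 17.76 ft²·°F·h/BTU
E = A × HDD × 24 / R = 1490 × 6070 × 24 / 17.76 = 12220000 BTU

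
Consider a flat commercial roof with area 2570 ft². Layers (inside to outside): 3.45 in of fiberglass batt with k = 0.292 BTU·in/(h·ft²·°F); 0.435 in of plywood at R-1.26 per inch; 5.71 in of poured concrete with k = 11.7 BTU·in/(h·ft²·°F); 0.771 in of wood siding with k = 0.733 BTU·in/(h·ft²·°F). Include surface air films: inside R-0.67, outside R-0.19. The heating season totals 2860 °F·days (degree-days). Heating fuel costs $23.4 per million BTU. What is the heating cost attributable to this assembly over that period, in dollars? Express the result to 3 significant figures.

280 dollars

3.45/0.292 = 11.82
0.435 × 1.26 = 0.5481
5.71/11.7 = 0.488
0.771/0.733 = 1.052
R_total = 0.67 + 11.82 + 0.5481 + 0.488 + 1.052 + 0.19 = 14.76 ft²·°F·h/BTU
E = A × HDD × 24 / R = 2570 × 2860 × 24 / 14.76 = 11950000 BTU
Cost = 11950000/10⁶ × 23.4 = $279.6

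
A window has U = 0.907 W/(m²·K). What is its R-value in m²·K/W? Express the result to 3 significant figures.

1.10 m²·K/W

R = 1/U = 1/0.907 = 1.103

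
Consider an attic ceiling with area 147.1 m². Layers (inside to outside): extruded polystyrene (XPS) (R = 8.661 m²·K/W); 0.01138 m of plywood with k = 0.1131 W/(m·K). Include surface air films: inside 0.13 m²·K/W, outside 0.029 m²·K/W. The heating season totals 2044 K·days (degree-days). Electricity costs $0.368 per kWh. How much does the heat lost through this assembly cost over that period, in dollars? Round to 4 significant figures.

297.7 dollars

0.01138/0.1131 = 0.10062
R_total = 0.13 + 8.661 + 0.10062 + 0.029 = 8.9206 m²·K/W
E = A × HDD × 24 / R / 1000 = 147.1 × 2044 × 24 / 8.9206 / 1000 = 808.93 kWh
Cost = 808.93 × 0.368 = $297.69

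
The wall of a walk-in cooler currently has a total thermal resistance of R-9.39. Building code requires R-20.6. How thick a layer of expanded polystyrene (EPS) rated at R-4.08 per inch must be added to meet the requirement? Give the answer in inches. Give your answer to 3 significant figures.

2.75 in

ΔR = 20.6 − 9.39 = 11.21 ft²·°F·h/BTU
L = ΔR / (R/in) = 11.21/4.08 = 2.748 in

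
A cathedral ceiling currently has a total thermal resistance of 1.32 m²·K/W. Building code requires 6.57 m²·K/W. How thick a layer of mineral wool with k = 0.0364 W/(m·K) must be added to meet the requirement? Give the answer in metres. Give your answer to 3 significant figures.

0.191 m

ΔR = 6.57 − 1.32 = 5.25 m²·K/W
L = ΔR × k = 5.25 × 0.0364 = 0.1911 m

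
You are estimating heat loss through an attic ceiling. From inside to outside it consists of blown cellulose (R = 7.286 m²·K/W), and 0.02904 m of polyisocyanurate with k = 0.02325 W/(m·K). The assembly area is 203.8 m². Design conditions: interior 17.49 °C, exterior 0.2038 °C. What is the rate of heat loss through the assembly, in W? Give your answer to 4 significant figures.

412.8 W

0.02904/0.02325 = 1.249
R_total = 7.286 + 1.249 = 8.535 m²·K/W
Q = A·ΔT/R = 203.8 × (17.49 − 0.2038) / 8.535 = 412.76 W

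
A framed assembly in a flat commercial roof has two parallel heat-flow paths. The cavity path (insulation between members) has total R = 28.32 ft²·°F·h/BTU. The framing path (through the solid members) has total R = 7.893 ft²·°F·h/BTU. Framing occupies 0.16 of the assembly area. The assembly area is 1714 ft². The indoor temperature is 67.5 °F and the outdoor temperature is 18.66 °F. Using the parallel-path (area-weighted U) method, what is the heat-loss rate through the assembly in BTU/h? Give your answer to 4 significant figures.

4180 BTU/h

U_eff = 0.84/28.32 + 0.16/7.893 = 0.029661 + 0.020271 = 0.049932
R_eff = 1/U_eff = 20.027 ft²·°F·h/BTU
Q = 1714 × (67.5 − 18.66) / 20.027 = 4179.9 BTU/h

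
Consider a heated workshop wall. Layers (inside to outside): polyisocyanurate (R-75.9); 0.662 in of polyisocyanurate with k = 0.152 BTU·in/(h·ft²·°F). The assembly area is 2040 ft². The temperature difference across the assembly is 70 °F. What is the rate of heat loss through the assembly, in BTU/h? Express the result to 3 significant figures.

0.662/0.152 = 4.355
R_total = 75.9 + 4.355 = 80.26 ft²·°F·h/BTU
Q = A·ΔT/R = 2040 × 70 / 80.26 = 1779 BTU/h

1780 BTU/h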